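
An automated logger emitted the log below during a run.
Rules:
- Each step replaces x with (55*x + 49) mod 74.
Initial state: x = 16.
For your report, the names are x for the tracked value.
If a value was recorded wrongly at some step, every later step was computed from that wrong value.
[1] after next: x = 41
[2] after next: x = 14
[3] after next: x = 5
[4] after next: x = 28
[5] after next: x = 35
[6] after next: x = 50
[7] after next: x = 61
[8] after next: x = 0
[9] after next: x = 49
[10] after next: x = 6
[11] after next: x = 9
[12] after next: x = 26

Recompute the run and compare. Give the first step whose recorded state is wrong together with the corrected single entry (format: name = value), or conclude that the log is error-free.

step 2, x = 10

step 1: x = (55*16 + 49) mod 74 = 41 -> verified
step 2: x = (55*41 + 49) mod 74 = 10 -> the log disagrees here
Step 2 is the first one off; corrected, x = 10.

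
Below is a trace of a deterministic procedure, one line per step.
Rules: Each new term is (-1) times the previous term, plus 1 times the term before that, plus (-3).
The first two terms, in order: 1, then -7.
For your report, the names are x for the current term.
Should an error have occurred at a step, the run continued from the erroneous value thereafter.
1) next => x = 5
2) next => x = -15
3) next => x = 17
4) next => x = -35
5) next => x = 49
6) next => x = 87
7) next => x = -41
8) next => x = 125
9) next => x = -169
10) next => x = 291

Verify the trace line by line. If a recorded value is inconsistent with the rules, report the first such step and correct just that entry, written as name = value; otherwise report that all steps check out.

step 6, x = -87

Recomputing the run from the initial state:
step 1: x = 5
step 2: x = -15
step 3: x = 17
step 4: x = -35
step 5: x = 49
step 6: x = -87
step 7: x = 133
step 8: x = -223
step 9: x = 353
step 10: x = -579
The first disagreement with the trace is at step 6, where the value should be x = -87.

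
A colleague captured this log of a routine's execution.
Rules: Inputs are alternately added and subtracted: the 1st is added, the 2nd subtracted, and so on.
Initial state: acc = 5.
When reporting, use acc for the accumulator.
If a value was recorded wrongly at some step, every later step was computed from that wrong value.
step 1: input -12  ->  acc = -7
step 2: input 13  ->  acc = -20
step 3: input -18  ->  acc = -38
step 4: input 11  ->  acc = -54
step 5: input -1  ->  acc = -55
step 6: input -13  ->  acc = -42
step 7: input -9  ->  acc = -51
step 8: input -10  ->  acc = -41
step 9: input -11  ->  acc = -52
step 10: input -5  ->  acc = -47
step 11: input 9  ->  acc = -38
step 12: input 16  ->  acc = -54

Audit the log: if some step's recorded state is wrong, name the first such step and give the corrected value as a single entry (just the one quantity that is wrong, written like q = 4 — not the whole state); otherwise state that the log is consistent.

step 4, acc = -49

1. acc = 5 + -12 = -7 (confirmed correct)
2. acc = -7 - 13 = -20 (same as recorded)
3. acc = -20 + -18 = -38 (confirmed correct)
4. acc = -38 - 11 = -49 (first mismatch against the log)
So the first discrepancy is step 4, where the right value is acc = -49.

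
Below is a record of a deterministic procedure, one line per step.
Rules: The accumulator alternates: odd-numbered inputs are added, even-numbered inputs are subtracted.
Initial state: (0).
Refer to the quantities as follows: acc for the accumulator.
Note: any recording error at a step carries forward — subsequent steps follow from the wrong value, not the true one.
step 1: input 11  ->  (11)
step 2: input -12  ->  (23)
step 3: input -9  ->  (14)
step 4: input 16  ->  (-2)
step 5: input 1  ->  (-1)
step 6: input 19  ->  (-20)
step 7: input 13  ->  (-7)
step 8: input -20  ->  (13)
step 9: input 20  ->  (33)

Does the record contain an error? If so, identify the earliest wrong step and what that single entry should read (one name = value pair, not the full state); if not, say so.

Recomputing the run from the initial state:
step 1: acc = 11
step 2: acc = 23
step 3: acc = 14
step 4: acc = -2
step 5: acc = -1
step 6: acc = -20
step 7: acc = -7
step 8: acc = 13
step 9: acc = 33
This matches the record at every step.

no error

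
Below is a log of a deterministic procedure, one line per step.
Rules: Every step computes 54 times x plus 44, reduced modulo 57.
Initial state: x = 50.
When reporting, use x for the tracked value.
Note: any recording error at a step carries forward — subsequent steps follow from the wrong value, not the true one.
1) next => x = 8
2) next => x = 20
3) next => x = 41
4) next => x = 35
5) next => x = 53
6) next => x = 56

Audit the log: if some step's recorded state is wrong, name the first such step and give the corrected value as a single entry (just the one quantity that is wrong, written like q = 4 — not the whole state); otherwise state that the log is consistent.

no error

Recomputing the run from the initial state:
step 1: x = 8
step 2: x = 20
step 3: x = 41
step 4: x = 35
step 5: x = 53
step 6: x = 56
This matches the log at every step.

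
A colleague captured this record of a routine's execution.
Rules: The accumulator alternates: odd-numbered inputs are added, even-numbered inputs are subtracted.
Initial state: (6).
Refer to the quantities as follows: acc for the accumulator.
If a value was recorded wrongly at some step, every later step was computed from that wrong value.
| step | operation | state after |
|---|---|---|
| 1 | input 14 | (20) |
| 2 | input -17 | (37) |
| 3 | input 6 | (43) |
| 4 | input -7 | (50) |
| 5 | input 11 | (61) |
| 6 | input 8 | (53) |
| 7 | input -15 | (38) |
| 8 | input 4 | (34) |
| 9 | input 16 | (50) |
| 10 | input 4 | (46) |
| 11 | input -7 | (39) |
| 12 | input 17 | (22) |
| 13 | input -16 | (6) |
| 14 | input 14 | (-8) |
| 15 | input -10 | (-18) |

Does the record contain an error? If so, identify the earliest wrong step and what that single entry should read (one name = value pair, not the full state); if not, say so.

no error

1. acc = 6 + 14 = 20 (same as recorded)
2. acc = 20 - -17 = 37 (same as recorded)
3. acc = 37 + 6 = 43 (checks out)
4. acc = 43 - -7 = 50 (checks out)
5. acc = 50 + 11 = 61 (confirmed correct)
6. acc = 61 - 8 = 53 (no discrepancy)
7. acc = 53 + -15 = 38 (matches)
8. acc = 38 - 4 = 34 (agrees with the record)
9. acc = 34 + 16 = 50 (checks out)
10. acc = 50 - 4 = 46 (no discrepancy)
11. acc = 46 + -7 = 39 (consistent with the record)
12. acc = 39 - 17 = 22 (agrees with the record)
13. acc = 22 + -16 = 6 (exactly as logged)
14. acc = 6 - 14 = -8 (exactly as logged)
15. acc = -8 + -10 = -18 (same as recorded)
Each recorded entry agrees with the recomputation.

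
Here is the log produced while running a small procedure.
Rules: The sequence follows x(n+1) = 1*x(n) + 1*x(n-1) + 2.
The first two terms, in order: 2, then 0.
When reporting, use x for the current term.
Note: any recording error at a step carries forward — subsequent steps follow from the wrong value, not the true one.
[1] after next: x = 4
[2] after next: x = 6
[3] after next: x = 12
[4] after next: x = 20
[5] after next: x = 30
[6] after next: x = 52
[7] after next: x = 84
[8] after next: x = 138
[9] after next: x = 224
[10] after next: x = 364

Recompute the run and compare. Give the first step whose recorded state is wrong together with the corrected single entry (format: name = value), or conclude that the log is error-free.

step 5, x = 34

Recomputing the run from the initial state:
step 1: x = 4
step 2: x = 6
step 3: x = 12
step 4: x = 20
step 5: x = 34
step 6: x = 56
step 7: x = 92
step 8: x = 150
step 9: x = 244
step 10: x = 396
The first disagreement with the log is at step 5, where the value should be x = 34.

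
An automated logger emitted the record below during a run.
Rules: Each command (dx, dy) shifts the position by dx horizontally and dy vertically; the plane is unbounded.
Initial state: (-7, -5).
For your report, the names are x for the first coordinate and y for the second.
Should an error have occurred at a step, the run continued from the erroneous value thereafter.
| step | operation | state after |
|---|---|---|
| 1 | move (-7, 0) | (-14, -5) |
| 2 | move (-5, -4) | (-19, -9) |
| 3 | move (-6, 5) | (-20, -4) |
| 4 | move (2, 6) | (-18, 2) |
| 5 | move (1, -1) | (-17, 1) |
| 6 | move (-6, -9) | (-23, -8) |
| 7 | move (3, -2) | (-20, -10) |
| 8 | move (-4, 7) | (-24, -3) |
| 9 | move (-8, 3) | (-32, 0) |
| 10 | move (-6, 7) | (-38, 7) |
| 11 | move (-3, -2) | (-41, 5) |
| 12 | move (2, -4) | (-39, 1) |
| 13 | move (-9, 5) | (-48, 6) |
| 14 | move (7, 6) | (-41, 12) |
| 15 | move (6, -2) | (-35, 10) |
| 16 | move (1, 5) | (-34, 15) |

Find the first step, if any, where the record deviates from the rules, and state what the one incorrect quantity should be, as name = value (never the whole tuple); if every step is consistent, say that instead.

step 3, x = -25

Step 1: x = -7 + (-7) = -14, y = -5 + (0) = -5 — matches.
Step 2: x = -14 + (-5) = -19, y = -5 + (-4) = -9 — verified.
Step 3: x = -19 + (-6) = -25, y = -9 + (5) = -4 — the recorded entry deviates here.
Step 3 is the first one off; corrected, x = -25.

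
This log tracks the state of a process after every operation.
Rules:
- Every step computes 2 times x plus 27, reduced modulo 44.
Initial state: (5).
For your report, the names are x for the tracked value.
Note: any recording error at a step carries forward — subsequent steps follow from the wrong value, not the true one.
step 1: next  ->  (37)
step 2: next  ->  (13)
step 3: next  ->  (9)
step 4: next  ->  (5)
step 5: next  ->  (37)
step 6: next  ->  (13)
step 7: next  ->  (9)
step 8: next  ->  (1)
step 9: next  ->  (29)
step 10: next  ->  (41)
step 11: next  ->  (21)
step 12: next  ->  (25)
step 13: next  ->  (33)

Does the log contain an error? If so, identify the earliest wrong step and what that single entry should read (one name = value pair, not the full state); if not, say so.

step 4, x = 1

1. x = (2*5 + 27) mod 44 = 37 (consistent with the log)
2. x = (2*37 + 27) mod 44 = 13 (exactly as logged)
3. x = (2*13 + 27) mod 44 = 9 (agrees with the log)
4. x = (2*9 + 27) mod 44 = 1 (first mismatch against the log)
First incorrect step: 4; the correct value is x = 1.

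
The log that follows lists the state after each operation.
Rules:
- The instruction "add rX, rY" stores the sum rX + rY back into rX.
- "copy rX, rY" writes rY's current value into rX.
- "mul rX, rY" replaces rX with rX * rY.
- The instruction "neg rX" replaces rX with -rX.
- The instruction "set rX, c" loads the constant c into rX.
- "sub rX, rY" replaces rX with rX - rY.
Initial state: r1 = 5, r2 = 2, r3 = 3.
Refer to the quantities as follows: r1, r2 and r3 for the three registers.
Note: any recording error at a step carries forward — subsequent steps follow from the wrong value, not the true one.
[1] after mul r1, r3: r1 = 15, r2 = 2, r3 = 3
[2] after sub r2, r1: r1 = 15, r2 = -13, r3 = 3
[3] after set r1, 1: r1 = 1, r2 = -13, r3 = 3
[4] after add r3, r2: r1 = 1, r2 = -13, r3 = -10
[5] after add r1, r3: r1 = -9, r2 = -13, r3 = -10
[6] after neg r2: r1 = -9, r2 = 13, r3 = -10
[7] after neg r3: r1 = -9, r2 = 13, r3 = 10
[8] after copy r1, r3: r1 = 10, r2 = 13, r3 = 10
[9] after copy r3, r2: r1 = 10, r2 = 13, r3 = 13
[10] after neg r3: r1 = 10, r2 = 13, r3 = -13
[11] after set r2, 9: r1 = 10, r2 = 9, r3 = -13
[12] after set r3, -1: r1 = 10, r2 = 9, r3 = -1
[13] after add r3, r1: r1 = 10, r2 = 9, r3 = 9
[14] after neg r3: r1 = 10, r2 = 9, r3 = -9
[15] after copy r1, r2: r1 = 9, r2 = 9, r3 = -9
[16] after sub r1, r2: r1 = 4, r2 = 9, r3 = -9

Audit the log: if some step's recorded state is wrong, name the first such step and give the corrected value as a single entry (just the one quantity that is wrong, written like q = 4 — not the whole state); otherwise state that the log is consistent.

step 16, r1 = 0

step 1: r1 = 5 * 3 = 15 -> matches
step 2: r2 = 2 - 15 = -13 -> no discrepancy
step 3: r1 = 1 -> in agreement
step 4: r3 = 3 + -13 = -10 -> no discrepancy
step 5: r1 = 1 + -10 = -9 -> verified
step 6: r2 = -(-13) = 13 -> in agreement
step 7: r3 = -(-10) = 10 -> exactly as logged
step 8: r1 = 10 -> same as recorded
step 9: r3 = 13 -> matches
step 10: r3 = -(13) = -13 -> no discrepancy
step 11: r2 = 9 -> exactly as logged
step 12: r3 = -1 -> verified
step 13: r3 = -1 + 10 = 9 -> in agreement
step 14: r3 = -(9) = -9 -> matches
step 15: r1 = 9 -> same as recorded
step 16: r1 = 9 - 9 = 0 -> a discrepancy with the log
That makes step 16 the first incorrect line — r1 = 0 is what it should show.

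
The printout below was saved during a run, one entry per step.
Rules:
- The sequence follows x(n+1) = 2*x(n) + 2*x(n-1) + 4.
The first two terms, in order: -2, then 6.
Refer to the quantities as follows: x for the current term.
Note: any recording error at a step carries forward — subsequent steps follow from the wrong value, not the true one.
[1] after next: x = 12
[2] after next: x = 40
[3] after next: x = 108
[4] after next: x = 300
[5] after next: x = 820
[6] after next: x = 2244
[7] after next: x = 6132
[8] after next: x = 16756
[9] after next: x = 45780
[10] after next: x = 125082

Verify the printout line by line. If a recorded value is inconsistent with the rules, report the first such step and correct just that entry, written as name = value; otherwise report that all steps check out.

step 10, x = 125076

1. x = 2*(6) + (2)*(-2) + (4) = 12 (agrees with the printout)
2. x = 2*(12) + (2)*(6) + (4) = 40 (in agreement)
3. x = 2*(40) + (2)*(12) + (4) = 108 (confirmed correct)
4. x = 2*(108) + (2)*(40) + (4) = 300 (consistent with the printout)
5. x = 2*(300) + (2)*(108) + (4) = 820 (agrees with the printout)
6. x = 2*(820) + (2)*(300) + (4) = 2244 (in agreement)
7. x = 2*(2244) + (2)*(820) + (4) = 6132 (in agreement)
8. x = 2*(6132) + (2)*(2244) + (4) = 16756 (in agreement)
9. x = 2*(16756) + (2)*(6132) + (4) = 45780 (matches)
10. x = 2*(45780) + (2)*(16756) + (4) = 125076 (not what was recorded)
First incorrect step: 10; the correct value is x = 125076.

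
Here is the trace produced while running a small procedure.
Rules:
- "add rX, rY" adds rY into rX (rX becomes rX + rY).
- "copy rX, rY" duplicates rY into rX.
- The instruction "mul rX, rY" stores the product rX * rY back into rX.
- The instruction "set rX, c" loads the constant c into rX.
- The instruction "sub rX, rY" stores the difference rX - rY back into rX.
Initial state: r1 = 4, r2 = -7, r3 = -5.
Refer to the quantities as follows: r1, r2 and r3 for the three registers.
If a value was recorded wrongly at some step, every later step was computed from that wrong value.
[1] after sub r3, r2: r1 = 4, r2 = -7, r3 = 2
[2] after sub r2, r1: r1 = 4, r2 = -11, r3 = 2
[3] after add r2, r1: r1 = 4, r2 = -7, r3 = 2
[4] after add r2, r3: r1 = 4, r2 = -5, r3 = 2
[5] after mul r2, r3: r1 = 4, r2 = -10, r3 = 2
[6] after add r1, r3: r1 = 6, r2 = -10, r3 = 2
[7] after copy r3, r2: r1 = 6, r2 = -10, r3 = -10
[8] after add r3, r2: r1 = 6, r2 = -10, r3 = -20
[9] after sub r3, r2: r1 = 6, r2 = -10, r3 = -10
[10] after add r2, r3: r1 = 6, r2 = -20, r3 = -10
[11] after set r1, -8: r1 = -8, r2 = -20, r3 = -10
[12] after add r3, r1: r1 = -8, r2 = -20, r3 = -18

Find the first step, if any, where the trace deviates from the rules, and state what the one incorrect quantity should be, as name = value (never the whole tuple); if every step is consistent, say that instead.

step 1: r3 = -5 - -7 = 2 -> confirmed correct
step 2: r2 = -7 - 4 = -11 -> agrees with the trace
step 3: r2 = -11 + 4 = -7 -> same as recorded
step 4: r2 = -7 + 2 = -5 -> verified
step 5: r2 = -5 * 2 = -10 -> no discrepancy
step 6: r1 = 4 + 2 = 6 -> same as recorded
step 7: r3 = -10 -> matches
step 8: r3 = -10 + -10 = -20 -> no discrepancy
step 9: r3 = -20 - -10 = -10 -> agrees with the trace
step 10: r2 = -10 + -10 = -20 -> no discrepancy
step 11: r1 = -8 -> verified
step 12: r3 = -10 + -8 = -18 -> exactly as logged
Each recorded entry agrees with the recomputation.

no error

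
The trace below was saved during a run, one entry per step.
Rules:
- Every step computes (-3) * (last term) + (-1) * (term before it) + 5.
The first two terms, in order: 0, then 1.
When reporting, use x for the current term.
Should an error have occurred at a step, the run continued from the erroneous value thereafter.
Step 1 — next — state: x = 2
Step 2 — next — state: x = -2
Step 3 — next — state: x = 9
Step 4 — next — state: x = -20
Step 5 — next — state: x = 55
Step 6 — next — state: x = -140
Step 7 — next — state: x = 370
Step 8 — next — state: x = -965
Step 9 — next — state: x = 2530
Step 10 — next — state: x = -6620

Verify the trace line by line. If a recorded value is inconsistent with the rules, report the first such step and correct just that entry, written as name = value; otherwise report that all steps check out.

step 5, x = 56

Recomputing the run from the initial state:
step 1: x = 2
step 2: x = -2
step 3: x = 9
step 4: x = -20
step 5: x = 56
step 6: x = -143
step 7: x = 378
step 8: x = -986
step 9: x = 2585
step 10: x = -6764
The first disagreement with the trace is at step 5, where the value should be x = 56.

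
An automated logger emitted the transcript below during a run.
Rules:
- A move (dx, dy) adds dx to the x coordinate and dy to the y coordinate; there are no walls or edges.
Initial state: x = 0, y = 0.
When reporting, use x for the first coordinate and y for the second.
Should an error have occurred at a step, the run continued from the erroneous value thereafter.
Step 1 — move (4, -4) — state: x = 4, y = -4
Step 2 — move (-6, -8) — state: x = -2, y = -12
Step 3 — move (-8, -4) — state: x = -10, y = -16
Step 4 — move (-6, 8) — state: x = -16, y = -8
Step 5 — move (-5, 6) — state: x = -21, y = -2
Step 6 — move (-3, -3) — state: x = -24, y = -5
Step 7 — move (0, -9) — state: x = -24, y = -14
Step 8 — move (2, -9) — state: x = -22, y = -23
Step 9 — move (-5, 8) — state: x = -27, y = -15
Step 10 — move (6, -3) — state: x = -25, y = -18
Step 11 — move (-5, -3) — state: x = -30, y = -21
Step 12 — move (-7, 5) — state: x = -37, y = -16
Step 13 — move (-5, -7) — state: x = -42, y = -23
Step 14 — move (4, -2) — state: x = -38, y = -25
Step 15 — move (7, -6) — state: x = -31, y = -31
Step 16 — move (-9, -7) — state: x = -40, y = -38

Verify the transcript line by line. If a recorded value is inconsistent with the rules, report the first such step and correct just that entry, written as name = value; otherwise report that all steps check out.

Step 1: x = 0 + (4) = 4, y = 0 + (-4) = -4 — exactly as logged.
Step 2: x = 4 + (-6) = -2, y = -4 + (-8) = -12 — agrees with the transcript.
Step 3: x = -2 + (-8) = -10, y = -12 + (-4) = -16 — confirmed correct.
Step 4: x = -10 + (-6) = -16, y = -16 + (8) = -8 — consistent with the transcript.
Step 5: x = -16 + (-5) = -21, y = -8 + (6) = -2 — consistent with the transcript.
Step 6: x = -21 + (-3) = -24, y = -2 + (-3) = -5 — verified.
Step 7: x = -24 + (0) = -24, y = -5 + (-9) = -14 — no discrepancy.
Step 8: x = -24 + (2) = -22, y = -14 + (-9) = -23 — checks out.
Step 9: x = -22 + (-5) = -27, y = -23 + (8) = -15 — no discrepancy.
Step 10: x = -27 + (6) = -21, y = -15 + (-3) = -18 — a discrepancy with the transcript.
That makes step 10 the first incorrect line — x = -21 is what it should show.

step 10, x = -21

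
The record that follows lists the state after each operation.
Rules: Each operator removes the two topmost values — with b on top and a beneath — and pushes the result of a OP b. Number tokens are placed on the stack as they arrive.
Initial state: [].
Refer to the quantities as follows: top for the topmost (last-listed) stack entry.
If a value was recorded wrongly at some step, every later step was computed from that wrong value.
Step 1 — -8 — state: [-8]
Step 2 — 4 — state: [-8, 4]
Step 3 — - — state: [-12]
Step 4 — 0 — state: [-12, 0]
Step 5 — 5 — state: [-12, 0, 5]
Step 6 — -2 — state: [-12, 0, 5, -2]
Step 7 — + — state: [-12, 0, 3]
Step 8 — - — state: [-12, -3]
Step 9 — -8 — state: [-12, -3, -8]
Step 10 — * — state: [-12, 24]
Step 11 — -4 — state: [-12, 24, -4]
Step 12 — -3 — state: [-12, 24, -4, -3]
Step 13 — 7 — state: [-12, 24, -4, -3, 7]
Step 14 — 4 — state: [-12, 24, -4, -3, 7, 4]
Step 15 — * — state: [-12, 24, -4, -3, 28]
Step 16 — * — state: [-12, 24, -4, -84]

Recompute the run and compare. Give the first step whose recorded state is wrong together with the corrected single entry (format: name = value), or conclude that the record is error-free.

no error

Step 1: push -8: top = -8 — verified.
Step 2: push 4: top = 4 — confirmed correct.
Step 3: -8 - 4 = -12 — consistent with the record.
Step 4: push 0: top = 0 — no discrepancy.
Step 5: push 5: top = 5 — matches.
Step 6: push -2: top = -2 — verified.
Step 7: 5 + -2 = 3 — agrees with the record.
Step 8: 0 - 3 = -3 — in agreement.
Step 9: push -8: top = -8 — agrees with the record.
Step 10: -3 * -8 = 24 — exactly as logged.
Step 11: push -4: top = -4 — consistent with the record.
Step 12: push -3: top = -3 — matches.
Step 13: push 7: top = 7 — no discrepancy.
Step 14: push 4: top = 4 — confirmed correct.
Step 15: 7 * 4 = 28 — no discrepancy.
Step 16: -3 * 28 = -84 — same as recorded.
Every step is consistent.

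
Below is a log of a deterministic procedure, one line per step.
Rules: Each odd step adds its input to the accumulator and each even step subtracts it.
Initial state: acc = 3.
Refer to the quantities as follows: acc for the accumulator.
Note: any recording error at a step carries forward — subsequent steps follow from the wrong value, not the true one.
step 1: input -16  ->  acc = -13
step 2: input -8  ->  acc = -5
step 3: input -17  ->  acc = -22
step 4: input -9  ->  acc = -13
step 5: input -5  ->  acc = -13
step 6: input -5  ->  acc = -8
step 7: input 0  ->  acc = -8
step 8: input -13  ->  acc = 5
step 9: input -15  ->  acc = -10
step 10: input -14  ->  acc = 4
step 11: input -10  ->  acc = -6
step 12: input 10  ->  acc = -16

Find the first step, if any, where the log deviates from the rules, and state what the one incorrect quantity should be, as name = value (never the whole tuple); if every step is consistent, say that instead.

step 5, acc = -18

Recomputing the run from the initial state:
step 1: acc = -13
step 2: acc = -5
step 3: acc = -22
step 4: acc = -13
step 5: acc = -18
step 6: acc = -13
step 7: acc = -13
step 8: acc = 0
step 9: acc = -15
step 10: acc = -1
step 11: acc = -11
step 12: acc = -21
The first disagreement with the log is at step 5, where the value should be acc = -18.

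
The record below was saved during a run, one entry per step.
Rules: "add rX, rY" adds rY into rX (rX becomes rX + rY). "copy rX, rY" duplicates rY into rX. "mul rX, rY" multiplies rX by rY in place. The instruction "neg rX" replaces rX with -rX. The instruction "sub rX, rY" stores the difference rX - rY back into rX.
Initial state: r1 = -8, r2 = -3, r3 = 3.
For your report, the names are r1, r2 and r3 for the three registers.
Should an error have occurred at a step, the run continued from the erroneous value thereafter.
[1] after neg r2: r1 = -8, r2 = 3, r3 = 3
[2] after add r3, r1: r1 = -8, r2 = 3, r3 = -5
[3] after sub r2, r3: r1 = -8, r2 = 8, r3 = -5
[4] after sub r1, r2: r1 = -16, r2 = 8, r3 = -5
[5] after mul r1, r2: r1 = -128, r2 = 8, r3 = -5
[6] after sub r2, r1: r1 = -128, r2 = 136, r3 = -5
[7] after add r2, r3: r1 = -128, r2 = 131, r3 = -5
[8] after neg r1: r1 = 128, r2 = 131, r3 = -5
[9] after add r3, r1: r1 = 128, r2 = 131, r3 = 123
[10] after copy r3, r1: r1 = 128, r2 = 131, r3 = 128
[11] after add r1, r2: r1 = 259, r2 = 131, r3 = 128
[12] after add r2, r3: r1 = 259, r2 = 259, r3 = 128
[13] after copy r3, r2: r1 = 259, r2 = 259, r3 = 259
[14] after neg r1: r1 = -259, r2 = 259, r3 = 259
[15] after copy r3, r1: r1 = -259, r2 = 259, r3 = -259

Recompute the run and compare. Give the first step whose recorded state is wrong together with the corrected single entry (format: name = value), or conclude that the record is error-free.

no error

Recomputing the run from the initial state:
step 1: r1 = -8, r2 = 3, r3 = 3
step 2: r1 = -8, r2 = 3, r3 = -5
step 3: r1 = -8, r2 = 8, r3 = -5
step 4: r1 = -16, r2 = 8, r3 = -5
step 5: r1 = -128, r2 = 8, r3 = -5
step 6: r1 = -128, r2 = 136, r3 = -5
step 7: r1 = -128, r2 = 131, r3 = -5
step 8: r1 = 128, r2 = 131, r3 = -5
step 9: r1 = 128, r2 = 131, r3 = 123
step 10: r1 = 128, r2 = 131, r3 = 128
step 11: r1 = 259, r2 = 131, r3 = 128
step 12: r1 = 259, r2 = 259, r3 = 128
step 13: r1 = 259, r2 = 259, r3 = 259
step 14: r1 = -259, r2 = 259, r3 = 259
step 15: r1 = -259, r2 = 259, r3 = -259
This matches the record at every step.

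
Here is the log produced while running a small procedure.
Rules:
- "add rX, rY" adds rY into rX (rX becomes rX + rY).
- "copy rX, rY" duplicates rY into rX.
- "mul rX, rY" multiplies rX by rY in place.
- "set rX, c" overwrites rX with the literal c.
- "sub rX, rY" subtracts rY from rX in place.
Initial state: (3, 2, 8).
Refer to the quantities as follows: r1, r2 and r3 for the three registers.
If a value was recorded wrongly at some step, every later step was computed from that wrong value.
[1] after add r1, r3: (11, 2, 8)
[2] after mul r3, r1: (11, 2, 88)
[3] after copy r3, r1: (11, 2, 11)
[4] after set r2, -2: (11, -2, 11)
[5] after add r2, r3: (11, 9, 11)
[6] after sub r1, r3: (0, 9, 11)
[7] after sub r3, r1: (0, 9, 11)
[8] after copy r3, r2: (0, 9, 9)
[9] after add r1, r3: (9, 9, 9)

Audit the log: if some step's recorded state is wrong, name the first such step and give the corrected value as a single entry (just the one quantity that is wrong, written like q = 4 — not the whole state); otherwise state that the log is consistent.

Recomputing the run from the initial state:
step 1: r1 = 11, r2 = 2, r3 = 8
step 2: r1 = 11, r2 = 2, r3 = 88
step 3: r1 = 11, r2 = 2, r3 = 11
step 4: r1 = 11, r2 = -2, r3 = 11
step 5: r1 = 11, r2 = 9, r3 = 11
step 6: r1 = 0, r2 = 9, r3 = 11
step 7: r1 = 0, r2 = 9, r3 = 11
step 8: r1 = 0, r2 = 9, r3 = 9
step 9: r1 = 9, r2 = 9, r3 = 9
This matches the log at every step.

no error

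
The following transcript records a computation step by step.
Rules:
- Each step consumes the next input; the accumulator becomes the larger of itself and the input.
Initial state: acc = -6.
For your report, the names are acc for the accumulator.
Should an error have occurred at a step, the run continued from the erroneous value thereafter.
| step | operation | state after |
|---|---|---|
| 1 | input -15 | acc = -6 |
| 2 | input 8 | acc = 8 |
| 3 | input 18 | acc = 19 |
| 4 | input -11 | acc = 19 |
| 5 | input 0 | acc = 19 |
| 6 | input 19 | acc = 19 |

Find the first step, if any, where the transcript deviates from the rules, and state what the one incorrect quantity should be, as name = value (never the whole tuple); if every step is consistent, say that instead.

step 3, acc = 18

1. acc = max(-6, -15) = -6 (agrees with the transcript)
2. acc = max(-6, 8) = 8 (confirmed correct)
3. acc = max(8, 18) = 18 (the transcript disagrees here)
That makes step 3 the first incorrect line — acc = 18 is what it should show.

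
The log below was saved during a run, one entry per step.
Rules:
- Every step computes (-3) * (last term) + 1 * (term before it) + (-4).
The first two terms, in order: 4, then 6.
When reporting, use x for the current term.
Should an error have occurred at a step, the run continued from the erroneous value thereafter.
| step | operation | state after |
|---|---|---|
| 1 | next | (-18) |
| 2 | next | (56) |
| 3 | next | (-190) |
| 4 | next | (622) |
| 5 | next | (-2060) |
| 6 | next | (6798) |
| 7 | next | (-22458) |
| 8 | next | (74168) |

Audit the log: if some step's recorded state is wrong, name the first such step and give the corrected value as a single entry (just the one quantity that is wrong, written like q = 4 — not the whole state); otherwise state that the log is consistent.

1. x = -3*(6) + (1)*(4) + (-4) = -18 (confirmed correct)
2. x = -3*(-18) + (1)*(6) + (-4) = 56 (confirmed correct)
3. x = -3*(56) + (1)*(-18) + (-4) = -190 (confirmed correct)
4. x = -3*(-190) + (1)*(56) + (-4) = 622 (checks out)
5. x = -3*(622) + (1)*(-190) + (-4) = -2060 (agrees with the log)
6. x = -3*(-2060) + (1)*(622) + (-4) = 6798 (no discrepancy)
7. x = -3*(6798) + (1)*(-2060) + (-4) = -22458 (checks out)
8. x = -3*(-22458) + (1)*(6798) + (-4) = 74168 (in agreement)
Every step is consistent.

no error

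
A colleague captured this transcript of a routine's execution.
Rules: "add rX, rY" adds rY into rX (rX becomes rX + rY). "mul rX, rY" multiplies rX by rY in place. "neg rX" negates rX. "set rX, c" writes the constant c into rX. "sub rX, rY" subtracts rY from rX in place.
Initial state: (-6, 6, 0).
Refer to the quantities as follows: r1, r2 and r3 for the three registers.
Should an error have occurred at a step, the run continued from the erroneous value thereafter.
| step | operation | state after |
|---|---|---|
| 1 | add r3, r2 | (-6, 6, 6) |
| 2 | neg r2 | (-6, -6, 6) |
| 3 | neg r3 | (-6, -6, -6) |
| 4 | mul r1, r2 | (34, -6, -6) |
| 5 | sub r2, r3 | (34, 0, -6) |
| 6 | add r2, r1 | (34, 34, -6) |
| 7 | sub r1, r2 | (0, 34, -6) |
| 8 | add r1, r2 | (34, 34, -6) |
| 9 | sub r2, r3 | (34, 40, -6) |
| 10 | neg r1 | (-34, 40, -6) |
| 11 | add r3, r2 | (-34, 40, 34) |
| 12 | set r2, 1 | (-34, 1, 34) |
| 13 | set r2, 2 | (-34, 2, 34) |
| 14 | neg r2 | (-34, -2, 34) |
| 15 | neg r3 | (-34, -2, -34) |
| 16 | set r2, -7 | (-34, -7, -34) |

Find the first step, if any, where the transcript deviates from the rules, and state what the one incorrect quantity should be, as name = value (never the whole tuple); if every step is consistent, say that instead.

1. r3 = 0 + 6 = 6 (confirmed correct)
2. r2 = -(6) = -6 (confirmed correct)
3. r3 = -(6) = -6 (checks out)
4. r1 = -6 * -6 = 36 (the recorded entry deviates here)
First deviation found at step 4; the corrected entry is r1 = 36.

step 4, r1 = 36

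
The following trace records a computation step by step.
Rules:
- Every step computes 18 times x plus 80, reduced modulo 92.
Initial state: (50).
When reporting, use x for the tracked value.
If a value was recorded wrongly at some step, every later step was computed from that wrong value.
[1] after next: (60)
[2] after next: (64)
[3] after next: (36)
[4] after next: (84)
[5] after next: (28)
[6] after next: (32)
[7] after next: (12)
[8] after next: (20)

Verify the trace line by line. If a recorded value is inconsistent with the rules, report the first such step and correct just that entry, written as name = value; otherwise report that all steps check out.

step 2, x = 56

1. x = (18*50 + 80) mod 92 = 60 (checks out)
2. x = (18*60 + 80) mod 92 = 56 (a discrepancy with the trace)
Step 2 is the first one off; corrected, x = 56.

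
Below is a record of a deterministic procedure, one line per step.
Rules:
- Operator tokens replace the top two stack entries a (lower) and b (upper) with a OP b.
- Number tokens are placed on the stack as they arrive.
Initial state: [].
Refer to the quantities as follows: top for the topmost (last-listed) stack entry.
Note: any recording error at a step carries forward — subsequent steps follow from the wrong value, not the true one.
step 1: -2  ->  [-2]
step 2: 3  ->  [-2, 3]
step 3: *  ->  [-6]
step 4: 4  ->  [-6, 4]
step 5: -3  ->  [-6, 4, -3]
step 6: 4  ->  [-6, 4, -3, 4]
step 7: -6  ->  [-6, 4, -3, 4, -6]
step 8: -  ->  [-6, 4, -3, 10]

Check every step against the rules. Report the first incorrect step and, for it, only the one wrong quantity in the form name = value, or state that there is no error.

1. push -2: top = -2 (agrees with the record)
2. push 3: top = 3 (matches)
3. -2 * 3 = -6 (exactly as logged)
4. push 4: top = 4 (exactly as logged)
5. push -3: top = -3 (checks out)
6. push 4: top = 4 (no discrepancy)
7. push -6: top = -6 (verified)
8. 4 - -6 = 10 (exactly as logged)
The recomputation confirms every line.

no error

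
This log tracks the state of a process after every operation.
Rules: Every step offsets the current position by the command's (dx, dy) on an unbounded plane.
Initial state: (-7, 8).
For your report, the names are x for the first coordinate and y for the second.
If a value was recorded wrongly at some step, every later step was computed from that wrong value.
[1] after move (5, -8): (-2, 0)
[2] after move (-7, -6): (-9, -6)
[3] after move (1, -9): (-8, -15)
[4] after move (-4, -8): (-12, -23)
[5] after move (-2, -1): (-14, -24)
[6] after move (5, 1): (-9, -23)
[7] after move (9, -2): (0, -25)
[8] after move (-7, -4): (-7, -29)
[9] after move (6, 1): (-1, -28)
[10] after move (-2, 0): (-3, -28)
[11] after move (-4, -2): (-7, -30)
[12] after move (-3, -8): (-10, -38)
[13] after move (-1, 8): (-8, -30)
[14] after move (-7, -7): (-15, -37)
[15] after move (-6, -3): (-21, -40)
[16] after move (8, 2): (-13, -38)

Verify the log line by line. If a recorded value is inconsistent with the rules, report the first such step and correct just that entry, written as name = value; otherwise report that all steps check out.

step 13, x = -11

Recomputing the run from the initial state:
step 1: x = -2, y = 0
step 2: x = -9, y = -6
step 3: x = -8, y = -15
step 4: x = -12, y = -23
step 5: x = -14, y = -24
step 6: x = -9, y = -23
step 7: x = 0, y = -25
step 8: x = -7, y = -29
step 9: x = -1, y = -28
step 10: x = -3, y = -28
step 11: x = -7, y = -30
step 12: x = -10, y = -38
step 13: x = -11, y = -30
step 14: x = -18, y = -37
step 15: x = -24, y = -40
step 16: x = -16, y = -38
The first disagreement with the log is at step 13, where the value should be x = -11.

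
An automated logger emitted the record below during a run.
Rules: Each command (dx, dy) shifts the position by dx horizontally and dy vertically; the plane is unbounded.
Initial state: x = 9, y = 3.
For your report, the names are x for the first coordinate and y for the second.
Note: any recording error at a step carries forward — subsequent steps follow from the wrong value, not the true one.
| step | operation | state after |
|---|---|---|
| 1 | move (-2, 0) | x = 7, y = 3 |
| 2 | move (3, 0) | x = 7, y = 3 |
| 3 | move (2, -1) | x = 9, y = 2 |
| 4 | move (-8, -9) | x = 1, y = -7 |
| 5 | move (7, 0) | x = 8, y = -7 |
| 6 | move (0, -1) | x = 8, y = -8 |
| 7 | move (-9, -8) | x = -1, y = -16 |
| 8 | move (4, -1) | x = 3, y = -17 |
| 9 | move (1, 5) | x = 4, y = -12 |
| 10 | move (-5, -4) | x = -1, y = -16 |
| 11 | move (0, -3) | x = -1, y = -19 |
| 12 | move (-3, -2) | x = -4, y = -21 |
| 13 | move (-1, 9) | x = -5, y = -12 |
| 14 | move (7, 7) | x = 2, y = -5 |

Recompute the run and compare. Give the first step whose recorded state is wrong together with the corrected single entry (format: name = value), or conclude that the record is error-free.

1. x = 9 + (-2) = 7, y = 3 + (0) = 3 (no discrepancy)
2. x = 7 + (3) = 10, y = 3 + (0) = 3 (a discrepancy with the record)
First incorrect step: 2; the correct value is x = 10.

step 2, x = 10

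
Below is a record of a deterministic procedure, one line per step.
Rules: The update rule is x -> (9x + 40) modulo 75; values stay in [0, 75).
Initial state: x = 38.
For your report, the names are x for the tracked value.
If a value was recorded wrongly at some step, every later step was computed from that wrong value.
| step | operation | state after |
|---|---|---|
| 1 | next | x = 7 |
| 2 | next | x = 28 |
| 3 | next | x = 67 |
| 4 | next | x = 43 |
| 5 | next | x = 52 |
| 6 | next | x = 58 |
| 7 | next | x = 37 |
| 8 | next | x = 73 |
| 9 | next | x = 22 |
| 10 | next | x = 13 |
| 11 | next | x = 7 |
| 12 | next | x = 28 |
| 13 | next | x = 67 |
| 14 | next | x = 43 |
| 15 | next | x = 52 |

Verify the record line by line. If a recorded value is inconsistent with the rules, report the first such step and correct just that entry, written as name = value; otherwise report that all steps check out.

step 1: x = (9*38 + 40) mod 75 = 7 -> consistent with the record
step 2: x = (9*7 + 40) mod 75 = 28 -> consistent with the record
step 3: x = (9*28 + 40) mod 75 = 67 -> in agreement
step 4: x = (9*67 + 40) mod 75 = 43 -> same as recorded
step 5: x = (9*43 + 40) mod 75 = 52 -> confirmed correct
step 6: x = (9*52 + 40) mod 75 = 58 -> agrees with the record
step 7: x = (9*58 + 40) mod 75 = 37 -> same as recorded
step 8: x = (9*37 + 40) mod 75 = 73 -> checks out
step 9: x = (9*73 + 40) mod 75 = 22 -> in agreement
step 10: x = (9*22 + 40) mod 75 = 13 -> verified
step 11: x = (9*13 + 40) mod 75 = 7 -> agrees with the record
step 12: x = (9*7 + 40) mod 75 = 28 -> exactly as logged
step 13: x = (9*28 + 40) mod 75 = 67 -> matches
step 14: x = (9*67 + 40) mod 75 = 43 -> agrees with the record
step 15: x = (9*43 + 40) mod 75 = 52 -> confirmed correct
No step deviates from the rules.

no error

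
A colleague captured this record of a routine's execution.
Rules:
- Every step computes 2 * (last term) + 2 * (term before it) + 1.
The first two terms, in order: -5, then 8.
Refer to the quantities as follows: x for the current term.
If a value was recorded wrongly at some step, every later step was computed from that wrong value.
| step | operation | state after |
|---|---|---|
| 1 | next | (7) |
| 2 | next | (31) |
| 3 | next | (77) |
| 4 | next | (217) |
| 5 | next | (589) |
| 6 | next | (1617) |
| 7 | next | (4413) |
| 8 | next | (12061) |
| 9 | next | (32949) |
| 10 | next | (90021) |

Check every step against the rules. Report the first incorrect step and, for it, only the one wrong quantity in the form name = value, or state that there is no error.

step 6, x = 1613

Step 1: x = 2*(8) + (2)*(-5) + (1) = 7 — checks out.
Step 2: x = 2*(7) + (2)*(8) + (1) = 31 — matches.
Step 3: x = 2*(31) + (2)*(7) + (1) = 77 — in agreement.
Step 4: x = 2*(77) + (2)*(31) + (1) = 217 — confirmed correct.
Step 5: x = 2*(217) + (2)*(77) + (1) = 589 — agrees with the record.
Step 6: x = 2*(589) + (2)*(217) + (1) = 1613 — the entry is off here.
First deviation found at step 6; the corrected entry is x = 1613.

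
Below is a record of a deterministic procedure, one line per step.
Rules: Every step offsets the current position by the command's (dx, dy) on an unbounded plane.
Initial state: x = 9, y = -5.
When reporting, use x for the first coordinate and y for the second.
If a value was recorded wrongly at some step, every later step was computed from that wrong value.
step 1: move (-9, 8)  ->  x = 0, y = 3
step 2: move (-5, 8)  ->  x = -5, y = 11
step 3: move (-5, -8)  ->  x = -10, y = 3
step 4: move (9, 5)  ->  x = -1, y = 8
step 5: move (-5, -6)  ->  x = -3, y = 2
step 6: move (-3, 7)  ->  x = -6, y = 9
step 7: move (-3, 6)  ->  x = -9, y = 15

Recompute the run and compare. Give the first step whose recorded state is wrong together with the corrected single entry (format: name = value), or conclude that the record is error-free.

step 5, x = -6

Step 1: x = 9 + (-9) = 0, y = -5 + (8) = 3 — no discrepancy.
Step 2: x = 0 + (-5) = -5, y = 3 + (8) = 11 — consistent with the record.
Step 3: x = -5 + (-5) = -10, y = 11 + (-8) = 3 — consistent with the record.
Step 4: x = -10 + (9) = -1, y = 3 + (5) = 8 — consistent with the record.
Step 5: x = -1 + (-5) = -6, y = 8 + (-6) = 2 — the record disagrees here.
Conclusion: step 5 carries the first error; the entry should be x = -6.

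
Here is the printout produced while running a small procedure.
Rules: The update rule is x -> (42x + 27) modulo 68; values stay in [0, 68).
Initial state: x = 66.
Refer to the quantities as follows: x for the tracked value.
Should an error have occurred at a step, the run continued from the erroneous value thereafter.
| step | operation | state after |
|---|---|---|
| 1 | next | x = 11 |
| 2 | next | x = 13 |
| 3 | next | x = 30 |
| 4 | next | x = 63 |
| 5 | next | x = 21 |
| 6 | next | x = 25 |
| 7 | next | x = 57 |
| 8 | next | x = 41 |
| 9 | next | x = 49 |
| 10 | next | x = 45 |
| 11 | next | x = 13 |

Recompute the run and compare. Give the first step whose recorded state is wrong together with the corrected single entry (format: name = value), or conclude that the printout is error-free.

step 3, x = 29

1. x = (42*66 + 27) mod 68 = 11 (in agreement)
2. x = (42*11 + 27) mod 68 = 13 (no discrepancy)
3. x = (42*13 + 27) mod 68 = 29 (the printout has a different value)
The earliest wrong entry is at step 3: it should read x = 29.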